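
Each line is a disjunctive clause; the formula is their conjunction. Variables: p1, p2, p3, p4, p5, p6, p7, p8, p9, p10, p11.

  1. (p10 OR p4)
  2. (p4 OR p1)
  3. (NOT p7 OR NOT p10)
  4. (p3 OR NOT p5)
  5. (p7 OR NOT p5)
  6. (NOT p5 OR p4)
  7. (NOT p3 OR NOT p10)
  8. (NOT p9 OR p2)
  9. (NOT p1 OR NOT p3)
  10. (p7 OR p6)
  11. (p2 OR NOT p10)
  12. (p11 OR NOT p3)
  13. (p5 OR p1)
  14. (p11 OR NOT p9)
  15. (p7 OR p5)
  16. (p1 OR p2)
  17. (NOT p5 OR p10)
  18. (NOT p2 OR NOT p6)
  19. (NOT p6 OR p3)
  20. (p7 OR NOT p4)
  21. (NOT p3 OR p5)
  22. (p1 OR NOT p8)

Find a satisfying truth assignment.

Pure literal: p9 appears only negated; assign p9 = False.
Pure literal: p11 appears only positively; assign p11 = True.
Branch on p1: take p1 = True.
  then p3 is forced to False.
  then p5 is forced to False.
  then p7 is forced to True.
  then p10 is forced to False.
  then p4 is forced to True.
  then p6 is forced to False.
p2, p8 are now unconstrained; take p2 = True, p8 = True.
Every clause has at least one true literal under this assignment.

p1=True  p2=True  p3=False  p4=True  p5=False  p6=False  p7=True  p8=True  p9=False  p10=False  p11=True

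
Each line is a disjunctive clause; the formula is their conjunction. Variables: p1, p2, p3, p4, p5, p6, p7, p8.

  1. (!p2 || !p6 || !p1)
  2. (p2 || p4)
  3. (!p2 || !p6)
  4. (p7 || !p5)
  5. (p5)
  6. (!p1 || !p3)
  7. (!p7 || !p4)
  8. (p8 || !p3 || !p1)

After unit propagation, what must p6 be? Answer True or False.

False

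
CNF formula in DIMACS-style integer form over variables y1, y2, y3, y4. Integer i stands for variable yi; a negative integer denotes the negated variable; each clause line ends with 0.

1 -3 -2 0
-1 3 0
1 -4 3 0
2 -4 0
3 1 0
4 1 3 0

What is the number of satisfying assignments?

4

Satisfying assignments:
  y1=0 y2=0 y3=1 y4=0
  y1=1 y2=0 y3=1 y4=0
  y1=1 y2=1 y3=1 y4=0
  y1=1 y2=1 y3=1 y4=1
Count: 4.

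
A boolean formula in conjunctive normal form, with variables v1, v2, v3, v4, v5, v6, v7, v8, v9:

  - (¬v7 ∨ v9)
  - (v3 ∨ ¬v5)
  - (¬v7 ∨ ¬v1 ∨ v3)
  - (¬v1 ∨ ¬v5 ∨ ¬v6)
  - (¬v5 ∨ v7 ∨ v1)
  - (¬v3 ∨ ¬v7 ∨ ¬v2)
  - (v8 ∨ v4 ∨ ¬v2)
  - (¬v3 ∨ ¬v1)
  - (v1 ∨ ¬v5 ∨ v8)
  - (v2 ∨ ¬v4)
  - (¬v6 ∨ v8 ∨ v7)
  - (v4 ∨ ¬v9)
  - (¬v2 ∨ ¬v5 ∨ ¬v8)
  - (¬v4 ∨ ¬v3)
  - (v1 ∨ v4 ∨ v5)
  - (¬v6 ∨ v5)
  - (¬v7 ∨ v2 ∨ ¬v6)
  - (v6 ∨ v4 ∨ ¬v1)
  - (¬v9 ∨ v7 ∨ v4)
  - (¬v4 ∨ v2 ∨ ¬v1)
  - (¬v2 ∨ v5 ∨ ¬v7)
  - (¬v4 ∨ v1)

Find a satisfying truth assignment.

Branch on v1: take v1 = True.
  then v3 is forced to False.
  then v5 is forced to False.
  then v7 is forced to False.
  then v6 is forced to False.
  then v4 is forced to True.
  then v2 is forced to True.
v8, v9 are now unconstrained; take v8 = False, v9 = True.

v1=T, v2=T, v3=F, v4=T, v5=F, v6=F, v7=F, v8=F, v9=T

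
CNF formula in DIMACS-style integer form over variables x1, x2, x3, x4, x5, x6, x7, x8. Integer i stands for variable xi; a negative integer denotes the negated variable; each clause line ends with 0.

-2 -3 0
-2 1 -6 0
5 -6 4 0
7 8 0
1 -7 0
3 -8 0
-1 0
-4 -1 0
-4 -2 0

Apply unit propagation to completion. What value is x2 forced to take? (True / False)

Unit clause (!x1) sets x1 = False.
From (x1 || !x7) and x1 = False: x7 = False.
(x8 || x7): since x7 = False, the clause reduces to (x8). x8 = True.
(!x8 || x3) with x8 = True leaves only x3, so x3 = True.
(!x2 || !x3) with x3 = True leaves only !x2, so x2 = False.

False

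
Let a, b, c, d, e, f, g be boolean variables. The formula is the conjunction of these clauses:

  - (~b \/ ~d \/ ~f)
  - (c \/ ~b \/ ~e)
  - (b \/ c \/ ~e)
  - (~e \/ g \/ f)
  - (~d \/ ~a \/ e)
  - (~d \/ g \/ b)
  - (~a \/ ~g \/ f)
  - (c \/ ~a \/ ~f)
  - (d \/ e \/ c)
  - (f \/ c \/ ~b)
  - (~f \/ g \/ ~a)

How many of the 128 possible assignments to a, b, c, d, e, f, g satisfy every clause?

30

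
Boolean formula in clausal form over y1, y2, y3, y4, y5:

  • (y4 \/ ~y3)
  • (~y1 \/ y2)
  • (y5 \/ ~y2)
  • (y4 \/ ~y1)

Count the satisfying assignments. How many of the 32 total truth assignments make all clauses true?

Case analysis on y1 and y2:
  y1=T, y2=T: remaining (y3,y4,y5) ∈ {(F,T,T); (T,T,T)} — 2.
  y1=T, y2=F: a clause becomes empty — 0.
  y1=F, y2=T: remaining (y3,y4,y5) ∈ {(F,F,T); (F,T,T); (T,T,T)} — 3.
  y1=F, y2=F: y5 free; 3 ways for (y3,y4) × 2^1 = 6.
Total: 2 + 0 + 3 + 6 = 11.

11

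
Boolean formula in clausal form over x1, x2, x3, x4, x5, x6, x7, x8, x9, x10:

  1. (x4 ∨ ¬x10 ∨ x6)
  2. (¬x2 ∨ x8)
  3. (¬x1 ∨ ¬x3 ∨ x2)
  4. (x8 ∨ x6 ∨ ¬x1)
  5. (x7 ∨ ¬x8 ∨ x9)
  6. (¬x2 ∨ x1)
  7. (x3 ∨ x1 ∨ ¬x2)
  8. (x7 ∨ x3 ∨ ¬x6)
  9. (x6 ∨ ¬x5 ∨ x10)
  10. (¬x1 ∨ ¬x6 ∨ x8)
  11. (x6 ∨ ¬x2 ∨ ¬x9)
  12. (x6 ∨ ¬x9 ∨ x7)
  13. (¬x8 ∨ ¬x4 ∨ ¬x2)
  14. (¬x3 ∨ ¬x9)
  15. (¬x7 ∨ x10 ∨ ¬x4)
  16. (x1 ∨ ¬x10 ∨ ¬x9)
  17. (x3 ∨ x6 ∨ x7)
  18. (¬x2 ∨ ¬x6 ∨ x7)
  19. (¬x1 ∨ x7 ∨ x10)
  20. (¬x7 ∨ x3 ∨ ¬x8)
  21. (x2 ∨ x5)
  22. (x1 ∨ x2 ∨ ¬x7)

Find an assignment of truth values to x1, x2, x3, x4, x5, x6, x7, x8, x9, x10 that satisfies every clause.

x1=False  x2=False  x3=True  x4=False  x5=True  x6=True  x7=False  x8=False  x9=False  x10=True

Check each clause:
  1. (x6 ∨ ¬x10 ∨ x4) — x6 is true.
  2. (x8 ∨ ¬x2) — ¬x2 is true.
  3. (¬x3 ∨ x2 ∨ ¬x1) — ¬x1 is true.
  4. (x6 ∨ x8 ∨ ¬x1) — ¬x1 is true.
  5. (x9 ∨ ¬x8 ∨ x7) — ¬x8 is true.
  6. (¬x2 ∨ x1) — ¬x2 is true.
  7. (x3 ∨ ¬x2 ∨ x1) — x3 is true.
  8. (x7 ∨ x3 ∨ ¬x6) — x3 is true.
  9. (x10 ∨ x6 ∨ ¬x5) — x10 is true.
  10. (x8 ∨ ¬x1 ∨ ¬x6) — ¬x1 is true.
  11. (¬x2 ∨ ¬x9 ∨ x6) — x6 is true.
  12. (x6 ∨ ¬x9 ∨ x7) — x6 is true.
  13. (¬x8 ∨ ¬x4 ∨ ¬x2) — ¬x8 is true.
  14. (¬x3 ∨ ¬x9) — ¬x9 is true.
  15. (x10 ∨ ¬x4 ∨ ¬x7) — ¬x7 is true.
  16. (¬x10 ∨ x1 ∨ ¬x9) — ¬x9 is true.
  17. (x7 ∨ x6 ∨ x3) — x3 is true.
  18. (¬x6 ∨ x7 ∨ ¬x2) — ¬x2 is true.
  19. (¬x1 ∨ x7 ∨ x10) — x10 is true.
  20. (¬x7 ∨ ¬x8 ∨ x3) — ¬x8 is true.
  21. (x2 ∨ x5) — x5 is true.
  22. (x2 ∨ x1 ∨ ¬x7) — ¬x7 is true.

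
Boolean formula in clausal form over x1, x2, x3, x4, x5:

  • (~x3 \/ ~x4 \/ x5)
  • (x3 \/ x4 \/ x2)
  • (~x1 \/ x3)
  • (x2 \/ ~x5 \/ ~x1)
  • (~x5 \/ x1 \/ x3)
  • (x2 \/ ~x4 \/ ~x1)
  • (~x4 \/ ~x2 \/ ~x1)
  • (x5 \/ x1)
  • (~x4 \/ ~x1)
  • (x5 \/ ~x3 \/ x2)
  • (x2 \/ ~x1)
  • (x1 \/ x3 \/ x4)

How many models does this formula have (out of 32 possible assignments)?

The models are:
  x1=0 x2=0 x3=1 x4=0 x5=1
  x1=0 x2=0 x3=1 x4=1 x5=1
  x1=0 x2=1 x3=1 x4=0 x5=1
  x1=0 x2=1 x3=1 x4=1 x5=1
  x1=1 x2=1 x3=1 x4=0 x5=0
  x1=1 x2=1 x3=1 x4=0 x5=1
Count: 6.

6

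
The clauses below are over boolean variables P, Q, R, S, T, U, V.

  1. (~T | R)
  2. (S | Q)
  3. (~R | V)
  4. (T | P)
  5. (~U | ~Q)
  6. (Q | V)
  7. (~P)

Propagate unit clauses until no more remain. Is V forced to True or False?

True

(~P) stands alone — P = False.
(P | T): since P = False, the clause reduces to (T). T = True.
(~T | R) with T = True leaves only R, so R = True.
In (~R | V), ~R is now false; V must hold, so V = True.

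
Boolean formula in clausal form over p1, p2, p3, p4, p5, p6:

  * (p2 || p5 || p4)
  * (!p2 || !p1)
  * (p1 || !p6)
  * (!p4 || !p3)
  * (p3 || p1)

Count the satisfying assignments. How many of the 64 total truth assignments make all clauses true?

Case analysis on p1 and p2:
  p1=T, p2=T: a clause becomes empty — 0.
  p1=T, p2=F: p6 free; 4 ways for (p3,p4,p5) × 2^1 = 8.
  p1=F, p2=T: remaining (p3,p4,p5,p6) ∈ {(T,F,F,F); (T,F,T,F)} — 2.
  p1=F, p2=F: remaining (p3,p4,p5,p6) ∈ {(T,F,T,F)} — 1.
Total: 0 + 8 + 2 + 1 = 11.

11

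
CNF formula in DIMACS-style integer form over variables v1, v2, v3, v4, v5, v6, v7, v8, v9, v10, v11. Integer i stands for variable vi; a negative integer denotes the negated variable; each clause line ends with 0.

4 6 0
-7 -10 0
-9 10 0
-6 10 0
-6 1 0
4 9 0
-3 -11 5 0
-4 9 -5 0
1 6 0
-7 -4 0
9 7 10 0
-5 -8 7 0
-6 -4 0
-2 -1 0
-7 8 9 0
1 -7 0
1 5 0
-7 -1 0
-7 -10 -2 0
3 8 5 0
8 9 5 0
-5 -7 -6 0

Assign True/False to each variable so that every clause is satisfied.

v1 = 1, v2 = 0, v3 = 0, v4 = 0, v5 = 1, v6 = 1, v7 = 0, v8 = 0, v9 = 1, v10 = 1, v11 = 1

Check each clause:
  1. (v4 | v6) — v6 is true.
  2. (~v7 | ~v10) — ~v7 is true.
  3. (v10 | ~v9) — v10 is true.
  4. (~v6 | v10) — v10 is true.
  5. (v1 | ~v6) — v1 is true.
  6. (v4 | v9) — v9 is true.
  7. (~v3 | v5 | ~v11) — v5 is true.
  8. (~v5 | ~v4 | v9) — v9 is true.
  9. (v6 | v1) — v1 is true.
  10. (~v4 | ~v7) — ~v7 is true.
  11. (v9 | v7 | v10) — v9 is true.
  12. (~v8 | ~v5 | v7) — ~v8 is true.
  13. (~v4 | ~v6) — ~v4 is true.
  14. (~v2 | ~v1) — ~v2 is true.
  15. (v9 | v8 | ~v7) — ~v7 is true.
  16. (~v7 | v1) — ~v7 is true.
  17. (v1 | v5) — v1 is true.
  18. (~v7 | ~v1) — ~v7 is true.
  19. (~v7 | ~v10 | ~v2) — ~v7 is true.
  20. (v8 | v5 | v3) — v5 is true.
  21. (v9 | v5 | v8) — v9 is true.
  22. (~v6 | ~v7 | ~v5) — ~v7 is true.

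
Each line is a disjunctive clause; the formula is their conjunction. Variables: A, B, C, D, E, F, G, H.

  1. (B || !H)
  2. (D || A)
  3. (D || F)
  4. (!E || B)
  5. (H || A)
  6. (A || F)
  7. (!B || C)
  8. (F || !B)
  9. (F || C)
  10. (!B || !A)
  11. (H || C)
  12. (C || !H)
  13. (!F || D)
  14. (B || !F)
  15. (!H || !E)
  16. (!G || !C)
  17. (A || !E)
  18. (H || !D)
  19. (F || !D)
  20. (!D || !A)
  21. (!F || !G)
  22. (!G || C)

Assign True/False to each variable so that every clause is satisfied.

A = F, B = T, C = T, D = T, E = F, F = T, G = F, H = T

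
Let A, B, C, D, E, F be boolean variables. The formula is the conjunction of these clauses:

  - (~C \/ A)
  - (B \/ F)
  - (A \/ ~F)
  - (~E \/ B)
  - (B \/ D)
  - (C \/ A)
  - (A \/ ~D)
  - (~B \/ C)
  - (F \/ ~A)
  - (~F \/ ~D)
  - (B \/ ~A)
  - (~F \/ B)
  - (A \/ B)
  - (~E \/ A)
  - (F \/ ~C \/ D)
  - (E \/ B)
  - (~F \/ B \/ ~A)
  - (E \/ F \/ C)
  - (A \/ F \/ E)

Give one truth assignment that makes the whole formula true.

Branch on A: take A = True.
  then F is forced to True.
  then D is forced to False.
  then B is forced to True.
  then C is forced to True.
E is now unconstrained; take E = False.

A = 1, B = 1, C = 1, D = 0, E = 0, F = 1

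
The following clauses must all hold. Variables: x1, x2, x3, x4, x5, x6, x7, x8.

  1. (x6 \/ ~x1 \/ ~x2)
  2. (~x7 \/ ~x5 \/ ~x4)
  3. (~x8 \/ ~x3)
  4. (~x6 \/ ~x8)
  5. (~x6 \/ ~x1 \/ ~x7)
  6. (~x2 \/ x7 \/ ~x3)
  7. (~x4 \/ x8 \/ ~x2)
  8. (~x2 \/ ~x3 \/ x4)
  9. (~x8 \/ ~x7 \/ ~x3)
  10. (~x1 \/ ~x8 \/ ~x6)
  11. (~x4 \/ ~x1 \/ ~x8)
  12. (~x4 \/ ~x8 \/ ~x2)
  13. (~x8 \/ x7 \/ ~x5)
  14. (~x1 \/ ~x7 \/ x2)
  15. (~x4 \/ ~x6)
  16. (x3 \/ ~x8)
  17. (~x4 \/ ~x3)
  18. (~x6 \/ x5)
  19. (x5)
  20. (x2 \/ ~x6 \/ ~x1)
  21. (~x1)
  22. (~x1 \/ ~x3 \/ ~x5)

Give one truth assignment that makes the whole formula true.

x1 = F, x2 = F, x3 = F, x4 = F, x5 = T, x6 = T, x7 = F, x8 = F

(x5) is a unit clause, so x5 = True.
Unit propagation: (~x1) forces x1 = False.
x2 occurs only negated in the remaining clauses — set x2 = False.
Branch on x3: take x3 = False.
  then x8 is forced to False.
Set x4 = False and propagate.
x6, x7 are now unconstrained; take x6 = True, x7 = False.
Every clause has at least one true literal under this assignment.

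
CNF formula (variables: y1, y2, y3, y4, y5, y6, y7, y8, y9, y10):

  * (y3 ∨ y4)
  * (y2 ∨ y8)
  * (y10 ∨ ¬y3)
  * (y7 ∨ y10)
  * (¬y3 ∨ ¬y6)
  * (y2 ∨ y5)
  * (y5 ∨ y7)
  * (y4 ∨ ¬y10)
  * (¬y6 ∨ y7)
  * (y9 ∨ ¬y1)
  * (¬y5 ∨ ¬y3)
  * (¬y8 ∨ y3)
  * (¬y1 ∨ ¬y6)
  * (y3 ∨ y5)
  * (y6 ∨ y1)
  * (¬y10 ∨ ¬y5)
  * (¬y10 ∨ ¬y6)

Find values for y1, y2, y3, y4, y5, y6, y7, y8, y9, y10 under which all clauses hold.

y1=T, y2=T, y3=T, y4=T, y5=F, y6=F, y7=T, y8=F, y9=T, y10=T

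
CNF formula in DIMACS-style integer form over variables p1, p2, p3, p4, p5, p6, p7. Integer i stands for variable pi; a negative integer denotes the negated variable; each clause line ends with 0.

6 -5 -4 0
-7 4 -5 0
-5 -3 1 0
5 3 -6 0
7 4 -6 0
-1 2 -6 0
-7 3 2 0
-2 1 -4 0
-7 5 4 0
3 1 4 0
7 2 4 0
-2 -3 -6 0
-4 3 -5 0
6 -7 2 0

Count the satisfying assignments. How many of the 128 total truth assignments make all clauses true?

Split on p4, then p2.
  p4=T, p2=T: remaining (p1,p3,p5,p6,p7) ∈ {(T,F,F,F,F); (T,F,F,F,T); (T,T,F,F,F); (T,T,F,F,T)} — 4.
  p4=T, p2=F: 6 of the 32 assignments to (p1,p3,p5,p6,p7) work.
  p4=F, p2=T: 5 of the 32 assignments to (p1,p3,p5,p6,p7) work.
  p4=F, p2=F: a clause becomes empty — 0.
Total: 4 + 6 + 5 + 0 = 15.

15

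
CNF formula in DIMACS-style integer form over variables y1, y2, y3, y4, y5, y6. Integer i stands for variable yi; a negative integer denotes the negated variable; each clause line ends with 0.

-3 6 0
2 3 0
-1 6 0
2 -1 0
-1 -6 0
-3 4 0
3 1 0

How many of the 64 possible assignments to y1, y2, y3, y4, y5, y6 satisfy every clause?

The models are:
  y1=F y2=F y3=T y4=T y5=F y6=T
  y1=F y2=F y3=T y4=T y5=T y6=T
  y1=F y2=T y3=T y4=T y5=F y6=T
  y1=F y2=T y3=T y4=T y5=T y6=T
Count: 4.

4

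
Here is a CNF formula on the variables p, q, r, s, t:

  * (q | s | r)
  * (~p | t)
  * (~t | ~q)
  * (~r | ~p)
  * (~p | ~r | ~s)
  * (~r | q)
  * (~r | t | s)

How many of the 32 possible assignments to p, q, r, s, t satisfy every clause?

The models are:
  p=0 q=0 r=0 s=1 t=0
  p=0 q=0 r=0 s=1 t=1
  p=0 q=1 r=0 s=0 t=0
  p=0 q=1 r=0 s=1 t=0
  p=0 q=1 r=1 s=1 t=0
  p=1 q=0 r=0 s=1 t=1
Count: 6.

6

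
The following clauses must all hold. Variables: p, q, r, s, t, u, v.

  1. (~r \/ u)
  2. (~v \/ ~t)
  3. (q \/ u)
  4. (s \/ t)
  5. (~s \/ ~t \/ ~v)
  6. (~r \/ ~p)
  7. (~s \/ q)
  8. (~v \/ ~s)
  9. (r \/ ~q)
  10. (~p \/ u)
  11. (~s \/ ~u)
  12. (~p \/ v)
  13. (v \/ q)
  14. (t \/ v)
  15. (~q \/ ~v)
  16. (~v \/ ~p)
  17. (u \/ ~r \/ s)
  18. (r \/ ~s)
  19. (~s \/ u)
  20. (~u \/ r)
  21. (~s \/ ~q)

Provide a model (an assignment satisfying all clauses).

Pure literal: p appears only negated; assign p = False.
Branch on q: take q = True.
  then r is forced to True.
  then u is forced to True.
  then s is forced to False.
  then t is forced to True.
  then v is forced to False.

p=False, q=True, r=True, s=False, t=True, u=True, v=False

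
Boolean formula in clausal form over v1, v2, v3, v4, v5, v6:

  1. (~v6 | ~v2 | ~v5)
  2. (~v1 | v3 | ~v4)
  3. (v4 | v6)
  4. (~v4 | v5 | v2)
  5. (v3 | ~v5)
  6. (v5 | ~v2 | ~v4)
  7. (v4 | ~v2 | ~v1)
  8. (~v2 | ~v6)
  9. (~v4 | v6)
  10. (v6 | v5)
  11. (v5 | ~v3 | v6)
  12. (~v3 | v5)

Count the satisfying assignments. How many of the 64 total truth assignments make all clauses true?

6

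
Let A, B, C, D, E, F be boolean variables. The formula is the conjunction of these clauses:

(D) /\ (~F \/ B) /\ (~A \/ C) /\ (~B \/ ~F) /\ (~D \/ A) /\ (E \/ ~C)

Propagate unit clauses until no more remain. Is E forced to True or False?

Unit clause (D) sets D = True.
In (~D \/ A), ~D is now false; A must hold, so A = True.
(~A \/ C): since A = True, the clause reduces to (C). C = True.
In (~C \/ E), ~C is now false; E must hold, so E = True.

True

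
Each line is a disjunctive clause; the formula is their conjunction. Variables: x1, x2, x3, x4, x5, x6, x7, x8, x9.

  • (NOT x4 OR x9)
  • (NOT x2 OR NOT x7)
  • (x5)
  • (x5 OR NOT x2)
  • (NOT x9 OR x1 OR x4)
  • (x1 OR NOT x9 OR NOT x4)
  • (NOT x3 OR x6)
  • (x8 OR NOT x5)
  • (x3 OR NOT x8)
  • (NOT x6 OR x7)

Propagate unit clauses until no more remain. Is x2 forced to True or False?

False

(x5) is a unit clause: x5 = True.
(NOT x5 OR x8) with x5 = True leaves only x8, so x8 = True.
In (x3 OR NOT x8), NOT x8 is now false; x3 must hold, so x3 = True.
(NOT x3 OR x6): since x3 = True, the clause reduces to (x6). x6 = True.
In (NOT x6 OR x7), NOT x6 is now false; x7 must hold, so x7 = True.
In (NOT x2 OR NOT x7), NOT x7 is now false; NOT x2 must hold, so x2 = False.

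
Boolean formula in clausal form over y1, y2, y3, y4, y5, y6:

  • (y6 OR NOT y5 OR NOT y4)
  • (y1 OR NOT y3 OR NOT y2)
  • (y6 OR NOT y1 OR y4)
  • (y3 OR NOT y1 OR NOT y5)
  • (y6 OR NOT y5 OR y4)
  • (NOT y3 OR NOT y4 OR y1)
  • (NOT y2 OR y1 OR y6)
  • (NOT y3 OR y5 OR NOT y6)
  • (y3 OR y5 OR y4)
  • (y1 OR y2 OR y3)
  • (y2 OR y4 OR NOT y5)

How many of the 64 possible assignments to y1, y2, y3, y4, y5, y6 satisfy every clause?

13

Case analysis on y1 and y3:
  y1=1, y3=1: 5 of the 16 assignments to (y2,y4,y5,y6) work.
  y1=1, y3=0: remaining (y2,y4,y5,y6) ∈ {(0,1,0,0); (0,1,0,1); (1,1,0,0); (1,1,0,1)} — 4.
  y1=0, y3=1: remaining (y2,y4,y5,y6) ∈ {(0,0,0,0)} — 1.
  y1=0, y3=0: remaining (y2,y4,y5,y6) ∈ {(1,0,1,1); (1,1,0,1); (1,1,1,1)} — 3.
Total: 5 + 4 + 1 + 3 = 13.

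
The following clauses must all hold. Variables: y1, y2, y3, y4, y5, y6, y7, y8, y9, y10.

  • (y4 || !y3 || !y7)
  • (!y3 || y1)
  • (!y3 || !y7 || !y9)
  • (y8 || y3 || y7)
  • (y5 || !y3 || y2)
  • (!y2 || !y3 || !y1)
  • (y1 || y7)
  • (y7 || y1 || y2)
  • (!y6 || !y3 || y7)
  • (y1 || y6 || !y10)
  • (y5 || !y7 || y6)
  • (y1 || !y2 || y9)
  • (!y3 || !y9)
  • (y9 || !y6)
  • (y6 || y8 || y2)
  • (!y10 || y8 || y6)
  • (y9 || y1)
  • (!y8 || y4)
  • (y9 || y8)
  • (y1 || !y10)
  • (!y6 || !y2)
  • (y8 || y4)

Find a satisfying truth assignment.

y1=True, y2=False, y3=False, y4=True, y5=False, y6=True, y7=True, y8=False, y9=True, y10=True

Check each clause:
  1. (!y7 || !y3 || y4) — y4 is true.
  2. (y1 || !y3) — y1 is true.
  3. (!y7 || !y9 || !y3) — !y3 is true.
  4. (y3 || y8 || y7) — y7 is true.
  5. (y5 || y2 || !y3) — !y3 is true.
  6. (!y3 || !y1 || !y2) — !y3 is true.
  7. (y1 || y7) — y1 is true.
  8. (y2 || y1 || y7) — y1 is true.
  9. (y7 || !y6 || !y3) — !y3 is true.
  10. (!y10 || y1 || y6) — y1 is true.
  11. (!y7 || y6 || y5) — y6 is true.
  12. (y1 || y9 || !y2) — y9 is true.
  13. (!y3 || !y9) — !y3 is true.
  14. (y9 || !y6) — y9 is true.
  15. (y6 || y2 || y8) — y6 is true.
  16. (y8 || !y10 || y6) — y6 is true.
  17. (y9 || y1) — y1 is true.
  18. (y4 || !y8) — !y8 is true.
  19. (y8 || y9) — y9 is true.
  20. (y1 || !y10) — y1 is true.
  21. (!y6 || !y2) — !y2 is true.
  22. (y8 || y4) — y4 is true.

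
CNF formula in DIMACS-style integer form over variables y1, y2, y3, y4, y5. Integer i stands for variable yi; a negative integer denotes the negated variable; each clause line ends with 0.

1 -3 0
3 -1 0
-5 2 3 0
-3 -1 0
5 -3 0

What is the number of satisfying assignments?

The models are:
  y1=0 y2=0 y3=0 y4=0 y5=0
  y1=0 y2=0 y3=0 y4=1 y5=0
  y1=0 y2=1 y3=0 y4=0 y5=0
  y1=0 y2=1 y3=0 y4=0 y5=1
  y1=0 y2=1 y3=0 y4=1 y5=0
  y1=0 y2=1 y3=0 y4=1 y5=1
That's 6 in total.

6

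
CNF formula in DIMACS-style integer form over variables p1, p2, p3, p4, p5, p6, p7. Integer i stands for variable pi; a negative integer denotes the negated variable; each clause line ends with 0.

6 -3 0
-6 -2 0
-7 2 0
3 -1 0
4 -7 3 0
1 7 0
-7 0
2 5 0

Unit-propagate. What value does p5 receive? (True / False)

(~p7) is a unit clause: p7 = False.
(p1 \/ p7) with p7 = False leaves only p1, so p1 = True.
(~p1 \/ p3) with p1 = True leaves only p3, so p3 = True.
(~p3 \/ p6) with p3 = True leaves only p6, so p6 = True.
From (~p6 \/ ~p2) and p6 = True: p2 = False.
(p5 \/ p2): since p2 = False, the clause reduces to (p5). p5 = True.

True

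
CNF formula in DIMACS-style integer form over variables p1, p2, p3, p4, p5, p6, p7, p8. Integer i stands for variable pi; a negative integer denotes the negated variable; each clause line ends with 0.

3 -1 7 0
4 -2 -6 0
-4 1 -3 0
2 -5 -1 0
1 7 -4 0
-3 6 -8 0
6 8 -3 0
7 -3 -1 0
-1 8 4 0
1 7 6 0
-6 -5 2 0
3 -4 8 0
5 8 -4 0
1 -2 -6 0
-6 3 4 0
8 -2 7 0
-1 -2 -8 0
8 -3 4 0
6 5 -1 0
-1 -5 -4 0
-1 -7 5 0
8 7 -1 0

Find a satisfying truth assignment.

p1=False, p2=True, p3=False, p4=False, p5=False, p6=False, p7=True, p8=True

Check each clause:
  1. (~p1 | p7 | p3) — ~p1 is true.
  2. (~p2 | p4 | ~p6) — ~p6 is true.
  3. (p1 | ~p4 | ~p3) — ~p4 is true.
  4. (~p1 | ~p5 | p2) — p2 is true.
  5. (p1 | p7 | ~p4) — ~p4 is true.
  6. (p6 | ~p3 | ~p8) — ~p3 is true.
  7. (~p3 | p6 | p8) — p8 is true.
  8. (p7 | ~p1 | ~p3) — ~p3 is true.
  9. (p8 | p4 | ~p1) — p8 is true.
  10. (p1 | p7 | p6) — p7 is true.
  11. (p2 | ~p6 | ~p5) — ~p6 is true.
  12. (p8 | ~p4 | p3) — p8 is true.
  13. (p5 | p8 | ~p4) — p8 is true.
  14. (p1 | ~p6 | ~p2) — ~p6 is true.
  15. (~p6 | p4 | p3) — ~p6 is true.
  16. (p7 | ~p2 | p8) — p8 is true.
  17. (~p2 | ~p1 | ~p8) — ~p1 is true.
  18. (p8 | ~p3 | p4) — p8 is true.
  19. (p5 | p6 | ~p1) — ~p1 is true.
  20. (~p5 | ~p4 | ~p1) — ~p5 is true.
  21. (~p7 | ~p1 | p5) — ~p1 is true.
  22. (p7 | p8 | ~p1) — p8 is true.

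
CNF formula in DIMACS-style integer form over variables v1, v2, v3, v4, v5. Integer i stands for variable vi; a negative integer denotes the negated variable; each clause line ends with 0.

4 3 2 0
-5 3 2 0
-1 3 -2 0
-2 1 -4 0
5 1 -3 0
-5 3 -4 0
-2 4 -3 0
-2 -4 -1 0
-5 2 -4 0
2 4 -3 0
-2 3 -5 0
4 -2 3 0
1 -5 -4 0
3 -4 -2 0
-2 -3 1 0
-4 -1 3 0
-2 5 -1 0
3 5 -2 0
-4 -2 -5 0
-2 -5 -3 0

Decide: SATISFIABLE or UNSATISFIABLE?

SATISFIABLE

Try v1 = True.
Set v2 = False and propagate.
The remaining clauses are satisfied by v3 = True, v4 = True, v5 = False.
Every clause has at least one true literal under this assignment.
So v1 = T, v2 = F, v3 = T, v4 = T, v5 = F is a satisfying assignment.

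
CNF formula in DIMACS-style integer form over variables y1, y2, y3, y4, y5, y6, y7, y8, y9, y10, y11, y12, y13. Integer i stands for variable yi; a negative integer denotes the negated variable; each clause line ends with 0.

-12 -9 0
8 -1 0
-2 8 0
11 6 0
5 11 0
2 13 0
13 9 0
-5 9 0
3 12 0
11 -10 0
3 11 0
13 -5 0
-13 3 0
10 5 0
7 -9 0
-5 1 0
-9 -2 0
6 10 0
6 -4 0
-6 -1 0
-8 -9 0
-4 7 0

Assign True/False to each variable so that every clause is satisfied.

Pure literal: y3 appears only positively; assign y3 = True.
y4 occurs only negated in the remaining clauses — set y4 = False.
Set y1 = False and propagate.
  then y5 is forced to False.
  then y11 is forced to True.
  then y10 is forced to True.
Branch on y2: take y2 = False.
  then y13 is forced to True.
Set y7 = False and propagate.
  then y9 is forced to False.
y6, y8, y12 are now unconstrained; take y6 = True, y8 = False, y12 = True.

y1=F, y2=F, y3=T, y4=F, y5=F, y6=T, y7=F, y8=F, y9=F, y10=T, y11=T, y12=T, y13=T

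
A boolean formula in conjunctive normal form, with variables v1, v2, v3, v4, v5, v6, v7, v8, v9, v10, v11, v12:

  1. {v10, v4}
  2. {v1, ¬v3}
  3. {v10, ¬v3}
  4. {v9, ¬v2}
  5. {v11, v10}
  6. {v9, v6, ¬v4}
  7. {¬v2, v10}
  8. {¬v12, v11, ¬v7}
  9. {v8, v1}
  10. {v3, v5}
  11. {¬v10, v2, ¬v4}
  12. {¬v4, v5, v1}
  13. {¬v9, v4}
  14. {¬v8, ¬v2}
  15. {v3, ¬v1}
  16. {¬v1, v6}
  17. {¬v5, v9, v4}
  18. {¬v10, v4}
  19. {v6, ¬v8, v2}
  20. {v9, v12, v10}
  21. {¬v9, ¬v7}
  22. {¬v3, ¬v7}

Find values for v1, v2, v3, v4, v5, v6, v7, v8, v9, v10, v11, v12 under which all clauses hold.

v1=T, v2=T, v3=T, v4=T, v5=F, v6=T, v7=F, v8=F, v9=T, v10=T, v11=T, v12=F

v6 occurs only positively in the remaining clauses — set v6 = True.
Pure literal: v7 appears only negated; assign v7 = False.
Branch on v1: take v1 = True.
  then v3 is forced to True.
  then v10 is forced to True.
  then v4 is forced to True.
  then v2 is forced to True.
  then v9 is forced to True.
  then v8 is forced to False.
v5, v11, v12 are now unconstrained; take v5 = False, v11 = True, v12 = False.
Every clause has at least one true literal under this assignment.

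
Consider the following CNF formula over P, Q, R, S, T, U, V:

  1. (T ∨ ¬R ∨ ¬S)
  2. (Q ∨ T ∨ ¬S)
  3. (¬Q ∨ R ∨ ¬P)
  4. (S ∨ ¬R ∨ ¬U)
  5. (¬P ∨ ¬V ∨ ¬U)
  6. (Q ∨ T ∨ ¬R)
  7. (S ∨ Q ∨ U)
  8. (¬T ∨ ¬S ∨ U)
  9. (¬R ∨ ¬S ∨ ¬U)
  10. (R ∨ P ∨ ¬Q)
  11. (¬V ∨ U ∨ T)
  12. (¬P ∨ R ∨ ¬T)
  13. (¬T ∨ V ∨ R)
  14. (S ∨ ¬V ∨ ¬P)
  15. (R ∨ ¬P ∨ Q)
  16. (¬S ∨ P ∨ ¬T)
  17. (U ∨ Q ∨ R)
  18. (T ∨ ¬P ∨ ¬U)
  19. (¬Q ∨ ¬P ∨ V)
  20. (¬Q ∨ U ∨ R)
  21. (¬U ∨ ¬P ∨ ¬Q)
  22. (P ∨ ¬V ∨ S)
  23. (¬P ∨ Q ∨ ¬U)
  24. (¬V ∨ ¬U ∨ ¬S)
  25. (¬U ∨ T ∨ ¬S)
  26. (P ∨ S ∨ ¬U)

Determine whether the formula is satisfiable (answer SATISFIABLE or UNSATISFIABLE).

SATISFIABLE

Try P = False.
Branch on Q: take Q = True.
  then R is forced to True.
For the remaining variables, S = False, T = False, U = False, V = False works.
So P=False, Q=True, R=True, S=False, T=False, U=False, V=False is a satisfying assignment.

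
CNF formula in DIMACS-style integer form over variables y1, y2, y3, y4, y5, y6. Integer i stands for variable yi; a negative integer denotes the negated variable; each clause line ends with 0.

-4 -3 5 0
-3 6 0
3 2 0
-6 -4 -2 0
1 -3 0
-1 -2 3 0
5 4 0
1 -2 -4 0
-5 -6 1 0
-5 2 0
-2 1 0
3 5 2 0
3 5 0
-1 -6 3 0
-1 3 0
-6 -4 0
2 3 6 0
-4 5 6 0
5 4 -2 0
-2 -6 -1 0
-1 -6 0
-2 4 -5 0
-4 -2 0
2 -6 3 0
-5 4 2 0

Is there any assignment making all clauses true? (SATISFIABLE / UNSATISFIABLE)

UNSATISFIABLE

y2 = True:
  propagation gives y1=True, y3=True, y6=True; an empty clause results — contradiction.
y2 = False:
  propagation gives y3=True, y6=True, y1=True; an empty clause results — contradiction.
Every branch closes, so no satisfying assignment exists.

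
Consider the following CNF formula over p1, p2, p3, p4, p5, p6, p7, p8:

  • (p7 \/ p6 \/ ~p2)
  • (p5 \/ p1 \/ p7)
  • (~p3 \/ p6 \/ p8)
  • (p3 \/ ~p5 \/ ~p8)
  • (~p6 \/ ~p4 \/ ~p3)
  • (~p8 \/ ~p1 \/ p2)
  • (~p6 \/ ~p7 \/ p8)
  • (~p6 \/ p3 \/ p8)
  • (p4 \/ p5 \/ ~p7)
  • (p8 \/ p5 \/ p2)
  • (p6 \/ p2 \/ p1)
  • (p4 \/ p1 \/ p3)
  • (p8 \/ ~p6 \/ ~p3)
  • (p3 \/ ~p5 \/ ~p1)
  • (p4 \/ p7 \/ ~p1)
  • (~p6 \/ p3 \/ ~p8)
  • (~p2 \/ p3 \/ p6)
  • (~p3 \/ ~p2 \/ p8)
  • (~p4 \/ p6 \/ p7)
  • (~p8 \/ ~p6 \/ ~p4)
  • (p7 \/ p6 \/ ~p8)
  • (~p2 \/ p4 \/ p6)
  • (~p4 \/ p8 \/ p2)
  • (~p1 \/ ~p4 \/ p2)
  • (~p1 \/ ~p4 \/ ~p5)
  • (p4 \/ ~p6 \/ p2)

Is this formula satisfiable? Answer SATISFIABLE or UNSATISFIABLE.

SATISFIABLE

Try p1 = True.
Set p2 = True and propagate.
For the remaining variables, p3 = True, p4 = False, p5 = True, p6 = True, p7 = True, p8 = True works.
Every clause has at least one true literal under this assignment.
So p1 = T, p2 = T, p3 = T, p4 = F, p5 = T, p6 = T, p7 = T, p8 = T is a satisfying assignment.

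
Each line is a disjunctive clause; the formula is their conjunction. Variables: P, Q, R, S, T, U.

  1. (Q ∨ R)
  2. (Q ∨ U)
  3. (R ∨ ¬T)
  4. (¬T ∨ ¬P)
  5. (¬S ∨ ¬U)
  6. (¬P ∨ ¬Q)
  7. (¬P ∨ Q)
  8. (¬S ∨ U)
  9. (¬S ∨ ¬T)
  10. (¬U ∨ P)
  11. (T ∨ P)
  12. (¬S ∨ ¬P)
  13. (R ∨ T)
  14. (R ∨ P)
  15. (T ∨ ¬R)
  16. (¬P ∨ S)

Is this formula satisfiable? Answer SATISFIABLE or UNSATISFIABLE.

SATISFIABLE

Branch on P: take P = False.
  then U is forced to False.
  then Q is forced to True.
  then S is forced to False.
  then T is forced to True.
  then R is forced to True.
So P = False, Q = True, R = True, S = False, T = True, U = False is a satisfying assignment.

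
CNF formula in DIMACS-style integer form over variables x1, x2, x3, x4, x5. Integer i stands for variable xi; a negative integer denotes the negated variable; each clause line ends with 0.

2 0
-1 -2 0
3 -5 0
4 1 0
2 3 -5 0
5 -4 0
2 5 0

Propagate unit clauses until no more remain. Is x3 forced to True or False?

True

Unit clause (x2) sets x2 = True.
From (NOT x1 OR NOT x2) and x2 = True: x1 = False.
In (x1 OR x4), x1 is now false; x4 must hold, so x4 = True.
In (x5 OR NOT x4), NOT x4 is now false; x5 must hold, so x5 = True.
(x3 OR NOT x5) with x5 = True leaves only x3, so x3 = True.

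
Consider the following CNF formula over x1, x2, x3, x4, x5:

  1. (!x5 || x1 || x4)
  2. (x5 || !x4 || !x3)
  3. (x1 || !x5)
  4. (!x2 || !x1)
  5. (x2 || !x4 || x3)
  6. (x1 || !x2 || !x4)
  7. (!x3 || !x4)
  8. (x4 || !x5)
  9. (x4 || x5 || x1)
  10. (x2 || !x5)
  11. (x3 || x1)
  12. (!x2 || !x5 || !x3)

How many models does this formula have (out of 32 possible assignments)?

2

The models are:
  x1=1 x2=0 x3=0 x4=0 x5=0
  x1=1 x2=0 x3=1 x4=0 x5=0
That's 2 in total.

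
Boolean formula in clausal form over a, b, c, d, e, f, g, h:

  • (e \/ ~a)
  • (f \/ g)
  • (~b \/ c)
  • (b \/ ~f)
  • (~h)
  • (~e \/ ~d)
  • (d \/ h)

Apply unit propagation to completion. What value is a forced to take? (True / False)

False

(~h) stands alone — h = False.
(d \/ h): since h = False, the clause reduces to (d). d = True.
(~d \/ ~e) with d = True leaves only ~e, so e = False.
From (e \/ ~a) and e = False: a = False.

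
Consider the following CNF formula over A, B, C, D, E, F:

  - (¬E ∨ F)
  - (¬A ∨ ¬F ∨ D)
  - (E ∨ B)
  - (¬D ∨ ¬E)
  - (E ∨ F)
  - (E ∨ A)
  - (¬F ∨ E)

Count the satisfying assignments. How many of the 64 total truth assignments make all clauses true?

4

The models are:
  A=F B=F C=F D=F E=T F=T
  A=F B=F C=T D=F E=T F=T
  A=F B=T C=F D=F E=T F=T
  A=F B=T C=T D=F E=T F=T
That's 4 in total.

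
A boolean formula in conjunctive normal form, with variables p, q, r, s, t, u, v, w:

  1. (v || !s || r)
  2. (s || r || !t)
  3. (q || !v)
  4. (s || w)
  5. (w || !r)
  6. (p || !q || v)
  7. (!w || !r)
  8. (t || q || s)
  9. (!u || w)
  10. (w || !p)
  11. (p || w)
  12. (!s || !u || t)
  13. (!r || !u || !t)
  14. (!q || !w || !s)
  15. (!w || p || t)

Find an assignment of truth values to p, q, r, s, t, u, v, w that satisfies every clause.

p = 1, q = 1, r = 0, s = 0, t = 0, u = 1, v = 0, w = 1

Check each clause:
  1. (!s || v || r) — !s is true.
  2. (!t || r || s) — !t is true.
  3. (!v || q) — !v is true.
  4. (w || s) — w is true.
  5. (!r || w) — w is true.
  6. (!q || v || p) — p is true.
  7. (!r || !w) — !r is true.
  8. (q || s || t) — q is true.
  9. (!u || w) — w is true.
  10. (!p || w) — w is true.
  11. (p || w) — w is true.
  12. (!u || !s || t) — !s is true.
  13. (!r || !u || !t) — !t is true.
  14. (!q || !w || !s) — !s is true.
  15. (!w || p || t) — p is true.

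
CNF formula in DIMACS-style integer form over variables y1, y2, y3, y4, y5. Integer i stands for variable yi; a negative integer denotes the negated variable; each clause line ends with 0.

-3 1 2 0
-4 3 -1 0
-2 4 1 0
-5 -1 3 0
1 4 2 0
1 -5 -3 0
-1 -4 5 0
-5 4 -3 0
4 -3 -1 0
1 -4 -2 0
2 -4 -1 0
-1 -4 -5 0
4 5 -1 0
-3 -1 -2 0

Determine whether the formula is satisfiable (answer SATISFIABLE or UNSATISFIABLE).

SATISFIABLE

Branch on y1: take y1 = False.
Set y2 = False and propagate.
  then y3 is forced to False.
  then y4 is forced to True.
y5 is now unconstrained; take y5 = True.
So y1=0, y2=0, y3=0, y4=1, y5=1 is a satisfying assignment.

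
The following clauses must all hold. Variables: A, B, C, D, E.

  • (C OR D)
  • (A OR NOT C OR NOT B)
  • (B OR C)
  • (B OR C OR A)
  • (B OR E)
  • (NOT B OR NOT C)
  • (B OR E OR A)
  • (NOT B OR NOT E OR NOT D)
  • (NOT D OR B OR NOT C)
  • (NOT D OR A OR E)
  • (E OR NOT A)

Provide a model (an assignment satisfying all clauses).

A = True, B = False, C = True, D = False, E = True

Check each clause:
  1. (C OR D) — C is true.
  2. (NOT C OR A OR NOT B) — A is true.
  3. (C OR B) — C is true.
  4. (A OR C OR B) — A is true.
  5. (E OR B) — E is true.
  6. (NOT B OR NOT C) — NOT B is true.
  7. (B OR E OR A) — A is true.
  8. (NOT E OR NOT D OR NOT B) — NOT D is true.
  9. (NOT D OR NOT C OR B) — NOT D is true.
  10. (NOT D OR E OR A) — A is true.
  11. (NOT A OR E) — E is true.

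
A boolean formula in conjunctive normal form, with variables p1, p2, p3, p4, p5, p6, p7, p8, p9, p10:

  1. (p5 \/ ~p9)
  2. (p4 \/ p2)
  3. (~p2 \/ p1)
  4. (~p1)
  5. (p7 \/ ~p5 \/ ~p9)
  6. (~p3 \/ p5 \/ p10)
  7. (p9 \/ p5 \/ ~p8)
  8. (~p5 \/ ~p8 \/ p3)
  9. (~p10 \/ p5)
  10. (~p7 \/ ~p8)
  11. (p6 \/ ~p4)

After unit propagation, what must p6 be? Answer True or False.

(~p1) is a unit clause: p1 = False.
(p1 \/ ~p2): since p1 = False, the clause reduces to (~p2). p2 = False.
(p4 \/ p2) with p2 = False leaves only p4, so p4 = True.
(~p4 \/ p6) with p4 = True leaves only p6, so p6 = True.

True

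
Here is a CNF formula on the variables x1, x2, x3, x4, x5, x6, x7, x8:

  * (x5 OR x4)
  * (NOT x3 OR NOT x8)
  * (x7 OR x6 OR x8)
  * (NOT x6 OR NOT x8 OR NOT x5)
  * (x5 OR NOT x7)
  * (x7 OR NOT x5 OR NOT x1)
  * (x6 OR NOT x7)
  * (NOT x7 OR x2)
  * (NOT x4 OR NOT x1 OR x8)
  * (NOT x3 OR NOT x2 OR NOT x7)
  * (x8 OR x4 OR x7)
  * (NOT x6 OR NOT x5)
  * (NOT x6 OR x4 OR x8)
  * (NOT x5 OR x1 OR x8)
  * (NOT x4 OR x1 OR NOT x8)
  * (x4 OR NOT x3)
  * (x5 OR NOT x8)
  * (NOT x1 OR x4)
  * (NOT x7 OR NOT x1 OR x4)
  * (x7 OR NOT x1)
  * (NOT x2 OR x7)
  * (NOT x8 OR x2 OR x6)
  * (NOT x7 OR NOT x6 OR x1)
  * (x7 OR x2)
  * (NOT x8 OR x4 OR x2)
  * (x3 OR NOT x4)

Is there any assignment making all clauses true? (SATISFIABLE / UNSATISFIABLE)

UNSATISFIABLE

x7 = True:
  propagation gives x5=True, x6=True; an empty clause results — contradiction.
x7 = False:
  propagation gives x1=False, x2=False; an empty clause results — contradiction.
Every branch closes, so no satisfying assignment exists.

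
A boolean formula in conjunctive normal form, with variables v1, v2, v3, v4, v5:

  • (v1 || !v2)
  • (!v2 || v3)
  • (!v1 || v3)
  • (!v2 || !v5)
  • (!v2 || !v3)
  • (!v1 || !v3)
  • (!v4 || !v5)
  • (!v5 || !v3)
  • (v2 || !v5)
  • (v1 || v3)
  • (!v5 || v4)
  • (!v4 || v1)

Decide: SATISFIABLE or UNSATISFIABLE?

SATISFIABLE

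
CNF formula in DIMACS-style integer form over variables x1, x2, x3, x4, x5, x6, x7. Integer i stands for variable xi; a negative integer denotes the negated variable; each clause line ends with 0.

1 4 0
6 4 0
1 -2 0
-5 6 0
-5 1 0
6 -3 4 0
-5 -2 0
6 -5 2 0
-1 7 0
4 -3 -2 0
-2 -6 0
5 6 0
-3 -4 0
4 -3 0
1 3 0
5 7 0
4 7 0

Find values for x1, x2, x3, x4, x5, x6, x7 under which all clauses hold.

x1=True  x2=False  x3=False  x4=False  x5=True  x6=True  x7=True

x7 occurs only positively in the remaining clauses — set x7 = True.
Try x1 = True.
Try x2 = False.
For the remaining variables, x3 = False, x4 = False, x5 = True, x6 = True works.
Every clause has at least one true literal under this assignment.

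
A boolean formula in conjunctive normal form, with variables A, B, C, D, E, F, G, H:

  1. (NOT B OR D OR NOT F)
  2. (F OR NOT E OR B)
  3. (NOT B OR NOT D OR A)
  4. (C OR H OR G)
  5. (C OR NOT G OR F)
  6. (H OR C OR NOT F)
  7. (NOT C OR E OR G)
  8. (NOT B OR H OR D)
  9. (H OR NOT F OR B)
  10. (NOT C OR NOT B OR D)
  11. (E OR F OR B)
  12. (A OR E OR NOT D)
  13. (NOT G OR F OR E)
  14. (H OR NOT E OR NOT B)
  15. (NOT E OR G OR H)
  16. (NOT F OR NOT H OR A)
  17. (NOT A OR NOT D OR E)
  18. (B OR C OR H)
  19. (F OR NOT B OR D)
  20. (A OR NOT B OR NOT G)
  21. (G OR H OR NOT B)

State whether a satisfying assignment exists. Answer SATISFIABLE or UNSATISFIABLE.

Set A = True and propagate.
Try B = True.
For the remaining variables, C = False, D = True, E = True, F = False, G = False, H = True works.
Every clause has at least one true literal under this assignment.
So A=True, B=True, C=False, D=True, E=True, F=False, G=False, H=True is a satisfying assignment.

SATISFIABLE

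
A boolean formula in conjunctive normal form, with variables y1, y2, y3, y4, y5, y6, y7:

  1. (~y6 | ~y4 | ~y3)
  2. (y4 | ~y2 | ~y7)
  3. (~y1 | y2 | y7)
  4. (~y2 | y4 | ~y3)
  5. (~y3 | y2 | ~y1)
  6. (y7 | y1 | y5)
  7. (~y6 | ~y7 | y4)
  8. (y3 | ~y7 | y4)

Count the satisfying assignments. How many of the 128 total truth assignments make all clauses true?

46

Case analysis on y4 and y7:
  y4=T, y7=T: y5 free; 11 ways for (y1,y2,y3,y6) × 2^1 = 22.
  y4=T, y7=F: 12 of the 32 assignments to (y1,y2,y3,y5,y6) work.
  y4=F, y7=T: remaining (y1,y2,y3,y5,y6) ∈ {(F,F,T,F,F); (F,F,T,T,F)} — 2.
  y4=F, y7=F: y6 free; 5 ways for (y1,y2,y3,y5) × 2^1 = 10.
Total: 22 + 12 + 2 + 10 = 46.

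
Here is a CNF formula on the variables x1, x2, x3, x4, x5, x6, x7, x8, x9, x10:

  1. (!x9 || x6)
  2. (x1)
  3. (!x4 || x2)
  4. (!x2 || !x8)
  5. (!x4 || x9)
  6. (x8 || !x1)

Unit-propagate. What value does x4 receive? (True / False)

False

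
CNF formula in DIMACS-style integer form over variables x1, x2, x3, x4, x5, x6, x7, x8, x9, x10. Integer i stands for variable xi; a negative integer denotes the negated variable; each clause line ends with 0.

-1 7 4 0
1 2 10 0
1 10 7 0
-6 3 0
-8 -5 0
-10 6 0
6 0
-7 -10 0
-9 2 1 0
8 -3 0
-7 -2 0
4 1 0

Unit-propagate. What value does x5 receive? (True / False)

(x6) stands alone — x6 = True.
In (~x6 \/ x3), ~x6 is now false; x3 must hold, so x3 = True.
In (x8 \/ ~x3), ~x3 is now false; x8 must hold, so x8 = True.
In (~x5 \/ ~x8), ~x8 is now false; ~x5 must hold, so x5 = False.

False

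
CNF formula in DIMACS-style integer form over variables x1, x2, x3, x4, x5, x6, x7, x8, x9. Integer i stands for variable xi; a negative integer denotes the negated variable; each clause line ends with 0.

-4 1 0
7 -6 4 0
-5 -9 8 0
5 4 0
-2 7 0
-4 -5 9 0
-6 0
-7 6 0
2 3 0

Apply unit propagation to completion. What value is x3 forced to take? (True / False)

(~x6) is a unit clause: x6 = False.
(~x7 | x6) with x6 = False leaves only ~x7, so x7 = False.
From (x7 | ~x2) and x7 = False: x2 = False.
From (x3 | x2) and x2 = False: x3 = True.

True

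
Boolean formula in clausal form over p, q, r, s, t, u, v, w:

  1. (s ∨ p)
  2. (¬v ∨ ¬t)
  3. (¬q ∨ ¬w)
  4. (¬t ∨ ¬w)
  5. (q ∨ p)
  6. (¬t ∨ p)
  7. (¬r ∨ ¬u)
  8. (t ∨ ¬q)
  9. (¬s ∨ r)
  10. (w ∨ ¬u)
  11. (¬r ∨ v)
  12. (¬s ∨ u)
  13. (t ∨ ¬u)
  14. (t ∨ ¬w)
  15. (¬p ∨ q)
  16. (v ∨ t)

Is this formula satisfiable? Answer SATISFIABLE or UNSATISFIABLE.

SATISFIABLE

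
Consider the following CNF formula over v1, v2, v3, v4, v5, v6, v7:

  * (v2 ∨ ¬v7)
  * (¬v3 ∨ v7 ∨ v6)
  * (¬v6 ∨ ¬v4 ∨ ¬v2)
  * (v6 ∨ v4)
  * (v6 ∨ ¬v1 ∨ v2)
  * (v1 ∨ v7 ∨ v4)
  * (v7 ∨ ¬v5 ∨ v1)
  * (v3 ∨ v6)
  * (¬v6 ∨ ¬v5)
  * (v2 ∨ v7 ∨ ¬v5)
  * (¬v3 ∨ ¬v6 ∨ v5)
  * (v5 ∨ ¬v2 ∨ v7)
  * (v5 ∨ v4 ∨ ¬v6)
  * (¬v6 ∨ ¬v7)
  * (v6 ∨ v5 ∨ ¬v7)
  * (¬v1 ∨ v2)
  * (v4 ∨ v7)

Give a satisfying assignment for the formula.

v1 = False, v2 = False, v3 = False, v4 = True, v5 = False, v6 = True, v7 = False

Set v1 = False and propagate.
Try v2 = False.
  then v7 is forced to False.
  then v4 is forced to True.
  then v5 is forced to False.
Branch on v3: take v3 = False.
  then v6 is forced to True.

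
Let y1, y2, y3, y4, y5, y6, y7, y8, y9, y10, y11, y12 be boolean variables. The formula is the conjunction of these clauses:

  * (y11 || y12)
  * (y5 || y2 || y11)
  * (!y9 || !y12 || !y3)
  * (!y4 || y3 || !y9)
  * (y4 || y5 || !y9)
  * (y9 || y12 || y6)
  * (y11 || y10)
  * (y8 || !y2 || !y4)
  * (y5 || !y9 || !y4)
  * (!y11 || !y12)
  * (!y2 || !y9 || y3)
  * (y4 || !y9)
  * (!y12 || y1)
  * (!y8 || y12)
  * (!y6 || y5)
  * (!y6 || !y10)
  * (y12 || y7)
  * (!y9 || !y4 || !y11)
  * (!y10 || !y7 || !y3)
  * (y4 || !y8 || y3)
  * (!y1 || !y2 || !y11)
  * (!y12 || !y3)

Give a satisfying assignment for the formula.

Pure literal: y5 appears only positively; assign y5 = True.
Branch on y1: take y1 = True.
For the remaining variables, y2 = False, y3 = False, y4 = True, y6 = False, y7 = False, y8 = False, y9 = False, y10 = True, y11 = False, y12 = True works.

y1=True, y2=False, y3=False, y4=True, y5=True, y6=False, y7=False, y8=False, y9=False, y10=True, y11=False, y12=True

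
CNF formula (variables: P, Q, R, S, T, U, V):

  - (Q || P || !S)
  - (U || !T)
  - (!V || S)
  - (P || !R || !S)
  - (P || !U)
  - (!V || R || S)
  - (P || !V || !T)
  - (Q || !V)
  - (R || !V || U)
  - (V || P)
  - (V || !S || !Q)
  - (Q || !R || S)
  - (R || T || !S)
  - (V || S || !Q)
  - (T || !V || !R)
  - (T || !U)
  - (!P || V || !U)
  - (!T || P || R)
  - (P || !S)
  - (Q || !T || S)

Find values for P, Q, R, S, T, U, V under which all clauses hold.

P=True, Q=True, R=True, S=True, T=True, U=True, V=True

Try P = True.
Try Q = True.
The remaining clauses are satisfied by R = True, S = True, T = True, U = True, V = True.
Every clause has at least one true literal under this assignment.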